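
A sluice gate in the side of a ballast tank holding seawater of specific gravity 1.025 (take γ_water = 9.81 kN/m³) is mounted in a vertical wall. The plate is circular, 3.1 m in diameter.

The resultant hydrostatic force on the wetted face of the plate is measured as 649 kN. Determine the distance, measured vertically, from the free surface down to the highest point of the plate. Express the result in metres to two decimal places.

γ = 1.025 × 9.81 = 10.05525 kN/m³.
A = π(1.55)² = 7.54768 m².
From F = γ·h_c·A, the centroid depth is h_c = 649/(10.05525 × 7.54768) = 8.55142 m.
The centroid is at the centre, 1.55 m below the top of the plate, so the highest point sits at h_top = 8.55142 − 1.55 = 7.00142 m below the surface.

d_top ≈ 7.00 m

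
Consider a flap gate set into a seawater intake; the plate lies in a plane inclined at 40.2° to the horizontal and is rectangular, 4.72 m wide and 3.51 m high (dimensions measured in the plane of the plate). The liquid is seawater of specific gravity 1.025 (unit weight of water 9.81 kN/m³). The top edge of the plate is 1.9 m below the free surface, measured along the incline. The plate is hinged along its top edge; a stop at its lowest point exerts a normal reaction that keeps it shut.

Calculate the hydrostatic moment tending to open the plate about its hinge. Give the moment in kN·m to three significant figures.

M ≈ 800 kN·m

γ = 1.025 × 9.81 = 10.05525 kN/m³.
Let θ = 40.2° be the plate's angle to the horizontal; measure y along the incline from where the plane meets the free surface. Vertical depth h = y·sinθ with sinθ = 0.645458.
The centroid lies 3.51/2 = 1.755 m below the top edge, so y_c = 1.9 + 1.755 = 3.655 m and h_c = 3.655 × 0.645458 = 2.35915 m.
A = 4.72 × 3.51 = 16.5672 m².
Resultant F = γ·h_c·A = 10.05525 × 2.35915 × 16.5672 = 393.005 kN.
I_c = b·h³/12 = 4.72 × 3.51³/12 = 17.0091 m⁴.
Centre of pressure: y_p = y_c + I_c/(y_c·A) = 3.655 + 17.0091/(3.655 × 16.5672) = 3.655 + 0.280896 = 3.9359 m along the plane.
The resultant acts 1.755 + 0.280896 = 2.0359 m (along the plate) below the hinge at the top edge, so the moment about the hinge is M = F × 2.0359 = 393.005 × 2.0359 = 800.119 kN·m.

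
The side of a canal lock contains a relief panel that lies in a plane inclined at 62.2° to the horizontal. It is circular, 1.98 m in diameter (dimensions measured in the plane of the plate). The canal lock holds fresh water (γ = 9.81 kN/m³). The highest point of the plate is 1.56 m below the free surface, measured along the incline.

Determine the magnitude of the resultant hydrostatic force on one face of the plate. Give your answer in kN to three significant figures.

F ≈ 68.1 kN

γ = 9.81 kN/m³.
Let θ = 62.2° be the plate's angle to the horizontal; measure y along the incline from where the plane meets the free surface. Vertical depth h = y·sinθ with sinθ = 0.884581.
The centroid is at the centre, 0.99 m below the top of the plate, so y_c = 1.56 + 0.99 = 2.55 m and h_c = 2.55 × 0.884581 = 2.25568 m.
A = π(0.99)² = 3.07907 m².
Resultant F = γ·h_c·A = 9.81 × 2.25568 × 3.07907 = 68.1343 kN.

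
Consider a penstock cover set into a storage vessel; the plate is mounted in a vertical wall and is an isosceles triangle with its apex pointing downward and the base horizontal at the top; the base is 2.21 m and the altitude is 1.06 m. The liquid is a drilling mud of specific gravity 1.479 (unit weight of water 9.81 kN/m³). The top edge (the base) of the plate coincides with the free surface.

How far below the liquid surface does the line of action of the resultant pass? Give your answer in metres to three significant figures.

h_p = 0.530 m

γ = 1.479 × 9.81 = 14.50899 kN/m³.
With the apex down, the centroid sits h/3 = 1.06/3 = 0.353333 m below the base (the top edge), so the centroid depth is h_c = 0.353333 m.
A = ½ × 2.21 × 1.06 = 1.1713 m².
Resultant F = γ·h_c·A = 14.50899 × 0.353333 × 1.1713 = 6.00468 kN.
I_c = b·h³/36 = 2.21 × 1.06³/36 = 0.0731151 m⁴.
Centre of pressure: y_p = y_c + I_c/(y_c·A) = 0.353333 + 0.0731151/(0.353333 × 1.1713) = 0.353333 + 0.176667 = 0.53 m along the plane.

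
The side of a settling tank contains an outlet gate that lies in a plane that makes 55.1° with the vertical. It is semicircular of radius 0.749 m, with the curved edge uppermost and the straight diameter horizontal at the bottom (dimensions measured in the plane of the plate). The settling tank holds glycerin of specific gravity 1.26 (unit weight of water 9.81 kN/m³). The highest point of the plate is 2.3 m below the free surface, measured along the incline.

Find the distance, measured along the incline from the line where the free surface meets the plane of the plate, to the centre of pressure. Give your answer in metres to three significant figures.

γ = 1.26 × 9.81 = 12.3606 kN/m³.
The plate makes 55.1° with the vertical, i.e. θ = 90° − 55.1° = 34.9° to the horizontal. Measuring y along the incline from the free-surface line, vertical depth h = y·sinθ with sinθ = 0.572146.
The centroid lies 4r/(3π) = 0.317885 m above the diameter, so r − 4r/(3π) = 0.749 − 0.317885 = 0.431115 m below the topmost point, so y_c = 2.3 + 0.431115 = 2.73111 m and h_c = 2.73111 × 0.572146 = 1.56259 m.
A = πr²/2 = π × 0.749²/2 = 0.881218 m².
Resultant F = γ·h_c·A = 12.3606 × 1.56259 × 0.881218 = 17.0203 kN.
I_c = (π/8 − 8/(9π))·r⁴ = 0.109757 × 0.749⁴ = 0.034543 m⁴.
Centre of pressure: y_p = y_c + I_c/(y_c·A) = 2.73111 + 0.034543/(2.73111 × 0.881218) = 2.73111 + 0.0143528 = 2.74546 m along the plane.

y_p = 2.75 m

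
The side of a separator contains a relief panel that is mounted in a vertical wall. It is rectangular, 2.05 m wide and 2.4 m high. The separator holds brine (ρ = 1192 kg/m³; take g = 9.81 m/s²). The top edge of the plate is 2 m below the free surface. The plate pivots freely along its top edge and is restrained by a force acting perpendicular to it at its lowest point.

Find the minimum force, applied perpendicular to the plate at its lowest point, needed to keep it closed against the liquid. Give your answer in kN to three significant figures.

γ = ρg = 1192 × 9.81 / 1000 = 11.69352 kN/m³.
The centroid lies 2.4/2 = 1.2 m below the top edge, so the centroid depth is h_c = 2 + 1.2 = 3.2 m.
A = 2.05 × 2.4 = 4.92 m².
Resultant F = γ·h_c·A = 11.69352 × 3.2 × 4.92 = 184.103 kN.
I_c = b·h³/12 = 2.05 × 2.4³/12 = 2.3616 m⁴.
Centre of pressure: y_p = y_c + I_c/(y_c·A) = 3.2 + 2.3616/(3.2 × 4.92) = 3.2 + 0.15 = 3.35 m along the plane.
The resultant acts 1.2 + 0.15 = 1.35 m (along the plate) below the hinge at the top edge, so the moment about the hinge is M = F × 1.35 = 184.103 × 1.35 = 248.539 kN·m.
A normal force at the bottom, 2.4 m from the hinge, must supply this moment: P = 248.539/2.4 = 103.558 kN.

P ≈ 104 kN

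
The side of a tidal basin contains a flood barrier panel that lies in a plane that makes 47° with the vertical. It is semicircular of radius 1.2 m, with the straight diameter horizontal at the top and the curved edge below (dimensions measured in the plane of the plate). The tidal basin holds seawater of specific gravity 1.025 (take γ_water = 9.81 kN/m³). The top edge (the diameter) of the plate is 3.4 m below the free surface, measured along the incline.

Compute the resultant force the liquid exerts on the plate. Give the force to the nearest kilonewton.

F ≈ 61 kN

γ = 1.025 × 9.81 = 10.05525 kN/m³.
The plate makes 47° with the vertical, i.e. θ = 90° − 47° = 43° to the horizontal. Measuring y along the incline from the free-surface line, vertical depth h = y·sinθ with sinθ = 0.681998.
The centroid of a semicircle lies 4r/(3π) = 0.509296 m from the diameter, here below the top edge, so y_c = 3.4 + 0.509296 = 3.9093 m and h_c = 3.9093 × 0.681998 = 2.66613 m.
A = πr²/2 = π × 1.2²/2 = 2.26195 m².
Resultant F = γ·h_c·A = 10.05525 × 2.66613 × 2.26195 = 60.6397 kN.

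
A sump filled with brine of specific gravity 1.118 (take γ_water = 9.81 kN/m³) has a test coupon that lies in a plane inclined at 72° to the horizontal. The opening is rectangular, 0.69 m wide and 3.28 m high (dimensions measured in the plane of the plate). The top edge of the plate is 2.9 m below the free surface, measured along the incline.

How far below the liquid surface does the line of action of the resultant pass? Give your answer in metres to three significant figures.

γ = 1.118 × 9.81 = 10.96758 kN/m³.
Let θ = 72° be the plate's angle to the horizontal; measure y along the incline from where the plane meets the free surface. Vertical depth h = y·sinθ with sinθ = 0.951057.
The centroid lies 3.28/2 = 1.64 m below the top edge, so y_c = 2.9 + 1.64 = 4.54 m and h_c = 4.54 × 0.951057 = 4.3178 m.
A = 0.69 × 3.28 = 2.2632 m².
Resultant F = γ·h_c·A = 10.96758 × 4.3178 × 2.2632 = 107.176 kN.
I_c = b·h³/12 = 0.69 × 3.28³/12 = 2.02903 m⁴.
Centre of pressure: y_p = y_c + I_c/(y_c·A) = 4.54 + 2.02903/(4.54 × 2.2632) = 4.54 + 0.197474 = 4.73747 m along the plane.
Vertically, h_p = y_p·sinθ = 4.73747 × 0.951057 = 4.5056 m.

h_p = 4.51 m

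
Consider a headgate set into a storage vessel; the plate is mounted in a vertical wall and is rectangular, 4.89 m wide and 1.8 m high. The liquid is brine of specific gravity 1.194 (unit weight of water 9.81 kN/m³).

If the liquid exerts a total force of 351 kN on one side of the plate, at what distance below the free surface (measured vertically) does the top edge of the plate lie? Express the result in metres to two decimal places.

d_top ≈ 2.50 m

γ = 1.194 × 9.81 = 11.71314 kN/m³.
A = 4.89 × 1.8 = 8.802 m².
From F = γ·h_c·A, the centroid depth is h_c = 351/(11.71314 × 8.802) = 3.40449 m.
The centroid lies 1.8/2 = 0.9 m below the top edge, so the top edge sits at h_top = 3.40449 − 0.9 = 2.50449 m below the surface.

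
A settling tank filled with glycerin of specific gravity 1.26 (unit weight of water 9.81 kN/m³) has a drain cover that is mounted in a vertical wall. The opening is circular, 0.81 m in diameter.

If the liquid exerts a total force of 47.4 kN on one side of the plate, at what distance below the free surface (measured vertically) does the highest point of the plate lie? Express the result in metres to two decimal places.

γ = 1.26 × 9.81 = 12.3606 kN/m³.
A = π(0.405)² = 0.5153 m².
From F = γ·h_c·A, the centroid depth is h_c = 47.4/(12.3606 × 0.5153) = 7.44181 m.
The centroid is at the centre, 0.405 m below the top of the plate, so the highest point sits at h_top = 7.44181 − 0.405 = 7.03681 m below the surface.

d_top ≈ 7.04 m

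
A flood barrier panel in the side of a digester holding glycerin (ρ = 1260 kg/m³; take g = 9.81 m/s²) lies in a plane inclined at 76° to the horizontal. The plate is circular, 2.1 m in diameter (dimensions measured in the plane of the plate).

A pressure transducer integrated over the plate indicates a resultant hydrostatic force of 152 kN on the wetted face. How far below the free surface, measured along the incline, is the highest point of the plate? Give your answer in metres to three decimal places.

y_top ≈ 2.609 m

γ = ρg = 1260 × 9.81 / 1000 = 12.3606 kN/m³.
A = π(1.05)² = 3.46361 m².
From F = γ·h_c·A, the centroid depth is h_c = 152/(12.3606 × 3.46361) = 3.55038 m.
Let θ = 76° be the plate's angle to the horizontal; measure y along the incline from where the plane meets the free surface. Vertical depth h = y·sinθ with sinθ = 0.970296.
Along the incline, y_c = h_c/sinθ = 3.55038/0.970296 = 3.65907 m.
The centroid is at the centre, 1.05 m below the top of the plate, so the highest point sits at y_top = 3.65907 − 1.05 = 2.60907 m along the incline.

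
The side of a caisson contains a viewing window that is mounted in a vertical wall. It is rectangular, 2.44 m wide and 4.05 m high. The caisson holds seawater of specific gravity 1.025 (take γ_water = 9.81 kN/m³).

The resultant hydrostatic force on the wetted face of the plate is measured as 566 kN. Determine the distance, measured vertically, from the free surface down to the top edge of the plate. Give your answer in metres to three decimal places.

d_top ≈ 3.671 m

γ = 1.025 × 9.81 = 10.05525 kN/m³.
A = 2.44 × 4.05 = 9.882 m².
From F = γ·h_c·A, the centroid depth is h_c = 566/(10.05525 × 9.882) = 5.69611 m.
The centroid lies 4.05/2 = 2.025 m below the top edge, so the top edge sits at h_top = 5.69611 − 2.025 = 3.67111 m below the surface.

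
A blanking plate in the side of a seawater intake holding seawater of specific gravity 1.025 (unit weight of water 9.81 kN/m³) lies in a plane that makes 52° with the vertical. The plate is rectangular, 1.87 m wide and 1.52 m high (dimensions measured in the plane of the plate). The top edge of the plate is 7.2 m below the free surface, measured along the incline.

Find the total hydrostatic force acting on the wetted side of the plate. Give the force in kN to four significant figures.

F ≈ 140.1 kN

γ = 1.025 × 9.81 = 10.05525 kN/m³.
The plate makes 52° with the vertical, i.e. θ = 90° − 52° = 38° to the horizontal. Measuring y along the incline from the free-surface line, vertical depth h = y·sinθ with sinθ = 0.615661.
The centroid lies 1.52/2 = 0.76 m below the top edge, so y_c = 7.2 + 0.76 = 7.96 m and h_c = 7.96 × 0.615661 = 4.90066 m.
A = 1.87 × 1.52 = 2.8424 m².
Resultant F = γ·h_c·A = 10.05525 × 4.90066 × 2.8424 = 140.066 kN.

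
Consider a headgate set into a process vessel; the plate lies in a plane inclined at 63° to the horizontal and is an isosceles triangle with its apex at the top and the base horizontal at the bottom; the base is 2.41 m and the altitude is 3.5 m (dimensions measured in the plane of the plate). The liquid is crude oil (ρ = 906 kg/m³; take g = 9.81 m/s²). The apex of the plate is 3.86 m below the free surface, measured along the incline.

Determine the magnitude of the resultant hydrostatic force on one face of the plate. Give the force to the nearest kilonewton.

F ≈ 207 kN

γ = ρg = 906 × 9.81 / 1000 = 8.88786 kN/m³.
Let θ = 63° be the plate's angle to the horizontal; measure y along the incline from where the plane meets the free surface. Vertical depth h = y·sinθ with sinθ = 0.891007.
With the apex up, the centroid sits 2h/3 = 2 × 3.5/3 = 2.33333 m below the apex, so y_c = 3.86 + 2.33333 = 6.19333 m and h_c = 6.19333 × 0.891007 = 5.5183 m.
A = ½ × 2.41 × 3.5 = 4.2175 m².
Resultant F = γ·h_c·A = 8.88786 × 5.5183 × 4.2175 = 206.851 kN.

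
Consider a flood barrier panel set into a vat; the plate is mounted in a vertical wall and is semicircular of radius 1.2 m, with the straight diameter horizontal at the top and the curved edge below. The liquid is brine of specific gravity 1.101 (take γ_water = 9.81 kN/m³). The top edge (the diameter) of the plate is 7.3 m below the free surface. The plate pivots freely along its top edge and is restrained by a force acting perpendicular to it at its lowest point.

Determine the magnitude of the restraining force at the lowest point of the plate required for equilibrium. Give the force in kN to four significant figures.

γ = 1.101 × 9.81 = 10.80081 kN/m³.
The centroid of a semicircle lies 4r/(3π) = 0.509296 m from the diameter, here below the top edge, so the centroid depth is h_c = 7.3 + 0.509296 = 7.8093 m.
A = πr²/2 = π × 1.2²/2 = 2.26195 m².
Resultant F = γ·h_c·A = 10.80081 × 7.8093 × 2.26195 = 190.788 kN.
I_c = (π/8 − 8/(9π))·r⁴ = 0.109757 × 1.2⁴ = 0.227592 m⁴.
Centre of pressure: y_p = y_c + I_c/(y_c·A) = 7.8093 + 0.227592/(7.8093 × 2.26195) = 7.8093 + 0.0128843 = 7.82218 m along the plane.
The resultant acts 0.509296 + 0.0128843 = 0.52218 m (along the plate) below the hinge at the top edge, so the moment about the hinge is M = F × 0.52218 = 190.788 × 0.52218 = 99.6257 kN·m.
A normal force at the bottom, 1.2 m from the hinge, must supply this moment: P = 99.6257/1.2 = 83.0214 kN.

P ≈ 83.02 kN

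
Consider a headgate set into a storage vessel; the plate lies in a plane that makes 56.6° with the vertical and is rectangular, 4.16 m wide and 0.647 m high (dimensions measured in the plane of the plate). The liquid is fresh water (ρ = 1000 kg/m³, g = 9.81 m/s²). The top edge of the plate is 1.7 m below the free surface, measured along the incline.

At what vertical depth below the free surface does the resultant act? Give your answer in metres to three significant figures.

γ = ρg = 1000 × 9.81 = 9810 N/m³ = 9.81 kN/m³.
The plate makes 56.6° with the vertical, i.e. θ = 90° − 56.6° = 33.4° to the horizontal. Measuring y along the incline from the free-surface line, vertical depth h = y·sinθ with sinθ = 0.550481.
The centroid lies 0.647/2 = 0.3235 m below the top edge, so y_c = 1.7 + 0.3235 = 2.0235 m and h_c = 2.0235 × 0.550481 = 1.1139 m.
A = 4.16 × 0.647 = 2.69152 m².
Resultant F = γ·h_c·A = 9.81 × 1.1139 × 2.69152 = 29.4112 kN.
I_c = b·h³/12 = 4.16 × 0.647³/12 = 0.0938912 m⁴.
Centre of pressure: y_p = y_c + I_c/(y_c·A) = 2.0235 + 0.0938912/(2.0235 × 2.69152) = 2.0235 + 0.0172395 = 2.04074 m along the plane.
Vertically, h_p = y_p·sinθ = 2.04074 × 0.550481 = 1.12339 m.

h_p = 1.12 m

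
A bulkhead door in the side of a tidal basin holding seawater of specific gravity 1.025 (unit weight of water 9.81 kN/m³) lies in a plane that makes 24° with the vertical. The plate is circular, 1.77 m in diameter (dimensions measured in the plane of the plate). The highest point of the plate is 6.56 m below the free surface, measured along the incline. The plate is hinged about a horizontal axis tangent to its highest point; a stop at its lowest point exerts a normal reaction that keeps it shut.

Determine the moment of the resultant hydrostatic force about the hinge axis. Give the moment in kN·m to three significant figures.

γ = 1.025 × 9.81 = 10.05525 kN/m³.
The plate makes 24° with the vertical, i.e. θ = 90° − 24° = 66° to the horizontal. Measuring y along the incline from the free-surface line, vertical depth h = y·sinθ with sinθ = 0.913545.
The centroid is at the centre, 0.885 m below the top of the plate, so y_c = 6.56 + 0.885 = 7.445 m and h_c = 7.445 × 0.913545 = 6.80134 m.
A = π(0.885)² = 2.46057 m².
Resultant F = γ·h_c·A = 10.05525 × 6.80134 × 2.46057 = 168.276 kN.
I_c = πr⁴/4 = π × 0.885⁴/4 = 0.481796 m⁴.
Centre of pressure: y_p = y_c + I_c/(y_c·A) = 7.445 + 0.481796/(7.445 × 2.46057) = 7.445 + 0.0263004 = 7.4713 m along the plane.
The resultant acts 0.885 + 0.0263004 = 0.9113 m (along the plate) below the hinge at the top edge, so the moment about the hinge is M = F × 0.9113 = 168.276 × 0.9113 = 153.35 kN·m.

M ≈ 153 kN·m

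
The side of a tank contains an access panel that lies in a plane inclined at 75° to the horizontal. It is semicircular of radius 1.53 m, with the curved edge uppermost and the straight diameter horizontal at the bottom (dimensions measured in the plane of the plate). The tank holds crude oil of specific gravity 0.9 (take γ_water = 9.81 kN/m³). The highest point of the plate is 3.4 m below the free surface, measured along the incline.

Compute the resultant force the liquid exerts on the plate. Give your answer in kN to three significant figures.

F ≈ 134 kN

γ = 0.9 × 9.81 = 8.829 kN/m³.
Let θ = 75° be the plate's angle to the horizontal; measure y along the incline from where the plane meets the free surface. Vertical depth h = y·sinθ with sinθ = 0.965926.
The centroid lies 4r/(3π) = 0.649352 m above the diameter, so r − 4r/(3π) = 1.53 − 0.649352 = 0.880648 m below the topmost point, so y_c = 3.4 + 0.880648 = 4.28065 m and h_c = 4.28065 × 0.965926 = 4.13479 m.
A = πr²/2 = π × 1.53²/2 = 3.67708 m².
Resultant F = γ·h_c·A = 8.829 × 4.13479 × 3.67708 = 134.236 kN.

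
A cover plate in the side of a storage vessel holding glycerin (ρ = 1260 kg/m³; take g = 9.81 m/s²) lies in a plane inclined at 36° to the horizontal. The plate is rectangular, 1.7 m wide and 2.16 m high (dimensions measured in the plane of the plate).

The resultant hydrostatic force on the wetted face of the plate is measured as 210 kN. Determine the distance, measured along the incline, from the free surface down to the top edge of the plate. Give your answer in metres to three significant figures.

γ = ρg = 1260 × 9.81 / 1000 = 12.3606 kN/m³.
A = 1.7 × 2.16 = 3.672 m².
From F = γ·h_c·A, the centroid depth is h_c = 210/(12.3606 × 3.672) = 4.62676 m.
Let θ = 36° be the plate's angle to the horizontal; measure y along the incline from where the plane meets the free surface. Vertical depth h = y·sinθ with sinθ = 0.587785.
Along the incline, y_c = h_c/sinθ = 4.62676/0.587785 = 7.87152 m.
The centroid lies 2.16/2 = 1.08 m below the top edge, so the top edge sits at y_top = 7.87152 − 1.08 = 6.79152 m along the incline.

y_top ≈ 6.79 m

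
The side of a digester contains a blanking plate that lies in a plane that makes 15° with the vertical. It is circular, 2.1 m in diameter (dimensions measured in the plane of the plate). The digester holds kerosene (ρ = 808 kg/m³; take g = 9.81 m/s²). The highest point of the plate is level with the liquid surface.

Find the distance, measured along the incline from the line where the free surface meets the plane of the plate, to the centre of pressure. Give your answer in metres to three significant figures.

γ = ρg = 808 × 9.81 / 1000 = 7.92648 kN/m³.
The plate makes 15° with the vertical, i.e. θ = 90° − 15° = 75° to the horizontal. Measuring y along the incline from the free-surface line, vertical depth h = y·sinθ with sinθ = 0.965926.
The centroid is at the centre, 1.05 m below the top of the plate, so y_c = 1.05 m and h_c = 1.05 × 0.965926 = 1.01422 m.
A = π(1.05)² = 3.46361 m².
Resultant F = γ·h_c·A = 7.92648 × 1.01422 × 3.46361 = 27.8446 kN.
I_c = πr⁴/4 = π × 1.05⁴/4 = 0.954656 m⁴.
Centre of pressure: y_p = y_c + I_c/(y_c·A) = 1.05 + 0.954656/(1.05 × 3.46361) = 1.05 + 0.2625 = 1.3125 m along the plane.

y_p = 1.31 m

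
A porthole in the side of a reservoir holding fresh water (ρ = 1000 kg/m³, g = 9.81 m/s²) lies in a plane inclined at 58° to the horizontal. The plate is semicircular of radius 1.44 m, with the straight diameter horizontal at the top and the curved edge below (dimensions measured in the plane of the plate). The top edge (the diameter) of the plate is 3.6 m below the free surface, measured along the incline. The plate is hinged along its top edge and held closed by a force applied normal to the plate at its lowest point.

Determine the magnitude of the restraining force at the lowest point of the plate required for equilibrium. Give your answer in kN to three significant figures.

γ = ρg = 1000 × 9.81 = 9810 N/m³ = 9.81 kN/m³.
Let θ = 58° be the plate's angle to the horizontal; measure y along the incline from where the plane meets the free surface. Vertical depth h = y·sinθ with sinθ = 0.848048.
The centroid of a semicircle lies 4r/(3π) = 0.611155 m from the diameter, here below the top edge, so y_c = 3.6 + 0.611155 = 4.21115 m and h_c = 4.21115 × 0.848048 = 3.57126 m.
A = πr²/2 = π × 1.44²/2 = 3.2572 m².
Resultant F = γ·h_c·A = 9.81 × 3.57126 × 3.2572 = 114.113 kN.
I_c = (π/8 − 8/(9π))·r⁴ = 0.109757 × 1.44⁴ = 0.471935 m⁴.
Centre of pressure: y_p = y_c + I_c/(y_c·A) = 4.21115 + 0.471935/(4.21115 × 3.2572) = 4.21115 + 0.0344062 = 4.24556 m along the plane.
The resultant acts 0.611155 + 0.0344062 = 0.645561 m (along the plate) below the hinge at the top edge, so the moment about the hinge is M = F × 0.645561 = 114.113 × 0.645561 = 73.6669 kN·m.
A normal force at the bottom, 1.44 m from the hinge, must supply this moment: P = 73.6669/1.44 = 51.1576 kN.

P ≈ 51.2 kN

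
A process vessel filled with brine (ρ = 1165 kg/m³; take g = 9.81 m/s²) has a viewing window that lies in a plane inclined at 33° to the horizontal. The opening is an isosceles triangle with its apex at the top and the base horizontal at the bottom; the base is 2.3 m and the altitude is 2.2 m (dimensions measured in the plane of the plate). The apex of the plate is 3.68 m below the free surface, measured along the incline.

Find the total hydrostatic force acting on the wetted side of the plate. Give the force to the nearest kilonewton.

F ≈ 81 kN

γ = ρg = 1165 × 9.81 / 1000 = 11.42865 kN/m³.
Let θ = 33° be the plate's angle to the horizontal; measure y along the incline from where the plane meets the free surface. Vertical depth h = y·sinθ with sinθ = 0.544639.
With the apex up, the centroid sits 2h/3 = 2 × 2.2/3 = 1.46667 m below the apex, so y_c = 3.68 + 1.46667 = 5.14667 m and h_c = 5.14667 × 0.544639 = 2.80308 m.
A = ½ × 2.3 × 2.2 = 2.53 m².
Resultant F = γ·h_c·A = 11.42865 × 2.80308 × 2.53 = 81.0496 kN.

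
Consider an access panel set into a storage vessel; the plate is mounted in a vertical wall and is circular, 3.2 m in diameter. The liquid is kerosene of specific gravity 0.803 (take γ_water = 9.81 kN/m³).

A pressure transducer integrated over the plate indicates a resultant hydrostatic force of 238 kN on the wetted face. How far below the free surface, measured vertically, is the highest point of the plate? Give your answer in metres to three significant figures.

γ = 0.803 × 9.81 = 7.87743 kN/m³.
A = π(1.6)² = 8.04248 m².
From F = γ·h_c·A, the centroid depth is h_c = 238/(7.87743 × 8.04248) = 3.75666 m.
The centroid is at the centre, 1.6 m below the top of the plate, so the highest point sits at h_top = 3.75666 − 1.6 = 2.15666 m below the surface.

d_top ≈ 2.16 m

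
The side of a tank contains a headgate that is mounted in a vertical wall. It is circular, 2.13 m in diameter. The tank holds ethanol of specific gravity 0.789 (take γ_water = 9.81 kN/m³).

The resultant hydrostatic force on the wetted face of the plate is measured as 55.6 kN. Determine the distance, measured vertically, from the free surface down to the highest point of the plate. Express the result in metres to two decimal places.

d_top ≈ 0.95 m

γ = 0.789 × 9.81 = 7.74009 kN/m³.
A = π(1.065)² = 3.56327 m².
From F = γ·h_c·A, the centroid depth is h_c = 55.6/(7.74009 × 3.56327) = 2.01595 m.
The centroid is at the centre, 1.065 m below the top of the plate, so the highest point sits at h_top = 2.01595 − 1.065 = 0.95095 m below the surface.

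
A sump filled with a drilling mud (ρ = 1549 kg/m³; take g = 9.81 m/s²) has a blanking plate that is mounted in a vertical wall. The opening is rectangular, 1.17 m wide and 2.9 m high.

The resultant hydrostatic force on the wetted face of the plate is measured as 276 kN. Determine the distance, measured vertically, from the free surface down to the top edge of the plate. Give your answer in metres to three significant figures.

d_top ≈ 3.90 m

γ = ρg = 1549 × 9.81 / 1000 = 15.19569 kN/m³.
A = 1.17 × 2.9 = 3.393 m².
From F = γ·h_c·A, the centroid depth is h_c = 276/(15.19569 × 3.393) = 5.35309 m.
The centroid lies 2.9/2 = 1.45 m below the top edge, so the top edge sits at h_top = 5.35309 − 1.45 = 3.90309 m below the surface.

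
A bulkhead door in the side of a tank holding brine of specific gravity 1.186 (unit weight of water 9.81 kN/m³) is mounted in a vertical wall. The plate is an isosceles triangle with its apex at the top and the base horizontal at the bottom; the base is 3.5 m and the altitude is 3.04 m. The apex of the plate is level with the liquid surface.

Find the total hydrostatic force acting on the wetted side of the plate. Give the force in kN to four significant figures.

γ = 1.186 × 9.81 = 11.63466 kN/m³.
With the apex up, the centroid sits 2h/3 = 2 × 3.04/3 = 2.02667 m below the apex, so the centroid depth is h_c = 2.02667 m.
A = ½ × 3.5 × 3.04 = 5.32 m².
Resultant F = γ·h_c·A = 11.63466 × 2.02667 × 5.32 = 125.444 kN.

F ≈ 125.4 kN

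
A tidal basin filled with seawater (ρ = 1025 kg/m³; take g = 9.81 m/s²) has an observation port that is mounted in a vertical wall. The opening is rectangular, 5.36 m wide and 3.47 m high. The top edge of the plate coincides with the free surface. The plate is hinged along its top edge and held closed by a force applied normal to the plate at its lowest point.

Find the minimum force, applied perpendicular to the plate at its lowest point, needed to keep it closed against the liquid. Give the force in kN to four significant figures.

P ≈ 216.3 kN

γ = ρg = 1025 × 9.81 / 1000 = 10.05525 kN/m³.
The centroid lies 3.47/2 = 1.735 m below the top edge, so the centroid depth is h_c = 1.735 m.
A = 5.36 × 3.47 = 18.5992 m².
Resultant F = γ·h_c·A = 10.05525 × 1.735 × 18.5992 = 324.479 kN.
I_c = b·h³/12 = 5.36 × 3.47³/12 = 18.6626 m⁴.
Centre of pressure: y_p = y_c + I_c/(y_c·A) = 1.735 + 18.6626/(1.735 × 18.5992) = 1.735 + 0.578334 = 2.31333 m along the plane.
The resultant acts 1.735 + 0.578334 = 2.31333 m (along the plate) below the hinge at the top edge, so the moment about the hinge is M = F × 2.31333 = 324.479 × 2.31333 = 750.627 kN·m.
A normal force at the bottom, 3.47 m from the hinge, must supply this moment: P = 750.627/3.47 = 216.319 kN.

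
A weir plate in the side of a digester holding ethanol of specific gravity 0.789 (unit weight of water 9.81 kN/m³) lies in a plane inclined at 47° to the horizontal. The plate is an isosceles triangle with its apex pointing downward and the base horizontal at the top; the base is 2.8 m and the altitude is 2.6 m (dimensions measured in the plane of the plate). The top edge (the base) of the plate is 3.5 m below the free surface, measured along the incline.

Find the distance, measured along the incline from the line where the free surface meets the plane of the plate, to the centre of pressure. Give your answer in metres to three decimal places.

y_p = 4.453 m

γ = 0.789 × 9.81 = 7.74009 kN/m³.
Let θ = 47° be the plate's angle to the horizontal; measure y along the incline from where the plane meets the free surface. Vertical depth h = y·sinθ with sinθ = 0.731354.
With the apex down, the centroid sits h/3 = 2.6/3 = 0.866667 m below the base (the top edge), so y_c = 3.5 + 0.866667 = 4.36667 m and h_c = 4.36667 × 0.731354 = 3.19358 m.
A = ½ × 2.8 × 2.6 = 3.64 m².
Resultant F = γ·h_c·A = 7.74009 × 3.19358 × 3.64 = 89.9757 kN.
I_c = b·h³/36 = 2.8 × 2.6³/36 = 1.36702 m⁴.
Centre of pressure: y_p = y_c + I_c/(y_c·A) = 4.36667 + 1.36702/(4.36667 × 3.64) = 4.36667 + 0.0860049 = 4.45267 m along the plane.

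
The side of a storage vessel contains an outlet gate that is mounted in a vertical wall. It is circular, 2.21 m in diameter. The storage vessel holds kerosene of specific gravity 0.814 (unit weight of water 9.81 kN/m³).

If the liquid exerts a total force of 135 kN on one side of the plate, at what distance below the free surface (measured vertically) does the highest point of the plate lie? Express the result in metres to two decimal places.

γ = 0.814 × 9.81 = 7.98534 kN/m³.
A = π(1.105)² = 3.83596 m².
From F = γ·h_c·A, the centroid depth is h_c = 135/(7.98534 × 3.83596) = 4.40724 m.
The centroid is at the centre, 1.105 m below the top of the plate, so the highest point sits at h_top = 4.40724 − 1.105 = 3.30224 m below the surface.

d_top ≈ 3.30 m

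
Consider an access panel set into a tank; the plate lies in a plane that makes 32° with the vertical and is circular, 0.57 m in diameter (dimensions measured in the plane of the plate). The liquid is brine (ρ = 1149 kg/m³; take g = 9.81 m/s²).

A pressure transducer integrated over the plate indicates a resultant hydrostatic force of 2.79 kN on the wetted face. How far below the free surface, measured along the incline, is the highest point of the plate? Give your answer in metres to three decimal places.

γ = ρg = 1149 × 9.81 / 1000 = 11.27169 kN/m³.
A = π(0.285)² = 0.255176 m².
From F = γ·h_c·A, the centroid depth is h_c = 2.79/(11.27169 × 0.255176) = 0.970008 m.
The plate makes 32° with the vertical, i.e. θ = 90° − 32° = 58° to the horizontal. Measuring y along the incline from the free-surface line, vertical depth h = y·sinθ with sinθ = 0.848048.
Along the incline, y_c = h_c/sinθ = 0.970008/0.848048 = 1.14381 m.
The centroid is at the centre, 0.285 m below the top of the plate, so the highest point sits at y_top = 1.14381 − 0.285 = 0.85881 m along the incline.

y_top ≈ 0.859 m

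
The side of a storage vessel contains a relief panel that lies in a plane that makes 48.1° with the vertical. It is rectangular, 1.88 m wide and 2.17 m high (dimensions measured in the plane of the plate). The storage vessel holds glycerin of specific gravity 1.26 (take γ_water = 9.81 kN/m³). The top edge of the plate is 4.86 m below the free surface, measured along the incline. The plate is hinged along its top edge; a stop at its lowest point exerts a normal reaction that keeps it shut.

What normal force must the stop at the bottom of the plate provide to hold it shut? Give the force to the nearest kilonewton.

γ = 1.26 × 9.81 = 12.3606 kN/m³.
The plate makes 48.1° with the vertical, i.e. θ = 90° − 48.1° = 41.9° to the horizontal. Measuring y along the incline from the free-surface line, vertical depth h = y·sinθ with sinθ = 0.667833.
The centroid lies 2.17/2 = 1.085 m below the top edge, so y_c = 4.86 + 1.085 = 5.945 m and h_c = 5.945 × 0.667833 = 3.97027 m.
A = 1.88 × 2.17 = 4.0796 m².
Resultant F = γ·h_c·A = 12.3606 × 3.97027 × 4.0796 = 200.206 kN.
I_c = b·h³/12 = 1.88 × 2.17³/12 = 1.60087 m⁴.
Centre of pressure: y_p = y_c + I_c/(y_c·A) = 5.945 + 1.60087/(5.945 × 4.0796) = 5.945 + 0.0660065 = 6.01101 m along the plane.
The resultant acts 1.085 + 0.0660065 = 1.15101 m (along the plate) below the hinge at the top edge, so the moment about the hinge is M = F × 1.15101 = 200.206 × 1.15101 = 230.439 kN·m.
A normal force at the bottom, 2.17 m from the hinge, must supply this moment: P = 230.439/2.17 = 106.193 kN.

P ≈ 106 kN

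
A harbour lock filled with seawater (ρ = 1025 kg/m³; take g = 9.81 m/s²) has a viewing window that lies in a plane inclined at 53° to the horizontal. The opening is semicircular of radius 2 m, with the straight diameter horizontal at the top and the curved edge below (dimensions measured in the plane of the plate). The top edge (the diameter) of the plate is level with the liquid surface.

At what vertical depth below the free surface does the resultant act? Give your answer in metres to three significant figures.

γ = ρg = 1025 × 9.81 / 1000 = 10.05525 kN/m³.
Let θ = 53° be the plate's angle to the horizontal; measure y along the incline from where the plane meets the free surface. Vertical depth h = y·sinθ with sinθ = 0.798636.
The centroid of a semicircle lies 4r/(3π) = 0.848826 m from the diameter, here below the top edge, so y_c = 0.848826 m and h_c = 0.848826 × 0.798636 = 0.677903 m.
A = πr²/2 = π × 2²/2 = 6.28319 m².
Resultant F = γ·h_c·A = 10.05525 × 0.677903 × 6.28319 = 42.8293 kN.
I_c = (π/8 − 8/(9π))·r⁴ = 0.109757 × 2⁴ = 1.75611 m⁴.
Centre of pressure: y_p = y_c + I_c/(y_c·A) = 0.848826 + 1.75611/(0.848826 × 6.28319) = 0.848826 + 0.329271 = 1.1781 m along the plane.
Vertically, h_p = y_p·sinθ = 1.1781 × 0.798636 = 0.940873 m.

h_p = 0.941 m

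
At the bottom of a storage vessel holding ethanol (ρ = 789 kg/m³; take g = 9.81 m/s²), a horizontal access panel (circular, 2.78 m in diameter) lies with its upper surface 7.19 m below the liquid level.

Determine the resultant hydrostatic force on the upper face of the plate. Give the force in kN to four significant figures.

F ≈ 337.8 kN

γ = ρg = 789 × 9.81 / 1000 = 7.74009 kN/m³.
The plate is horizontal, so pressure is uniform at p = γ·h = 7.74009 × 7.19 = 55.6512 kN/m².
A = π(1.39)² = 6.06987 m².
F = p·A = 55.6512 × 6.06987 = 337.796 kN.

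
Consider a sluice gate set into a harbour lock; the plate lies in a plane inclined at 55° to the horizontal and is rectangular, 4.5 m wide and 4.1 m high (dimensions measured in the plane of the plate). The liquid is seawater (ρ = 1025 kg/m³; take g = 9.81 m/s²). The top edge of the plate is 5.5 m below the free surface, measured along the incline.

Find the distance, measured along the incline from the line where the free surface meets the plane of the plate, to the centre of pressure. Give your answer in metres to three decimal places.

γ = ρg = 1025 × 9.81 / 1000 = 10.05525 kN/m³.
Let θ = 55° be the plate's angle to the horizontal; measure y along the incline from where the plane meets the free surface. Vertical depth h = y·sinθ with sinθ = 0.819152.
The centroid lies 4.1/2 = 2.05 m below the top edge, so y_c = 5.5 + 2.05 = 7.55 m and h_c = 7.55 × 0.819152 = 6.1846 m.
A = 4.5 × 4.1 = 18.45 m².
Resultant F = γ·h_c·A = 10.05525 × 6.1846 × 18.45 = 1147.36 kN.
I_c = b·h³/12 = 4.5 × 4.1³/12 = 25.8454 m⁴.
Centre of pressure: y_p = y_c + I_c/(y_c·A) = 7.55 + 25.8454/(7.55 × 18.45) = 7.55 + 0.185541 = 7.73554 m along the plane.

y_p = 7.736 m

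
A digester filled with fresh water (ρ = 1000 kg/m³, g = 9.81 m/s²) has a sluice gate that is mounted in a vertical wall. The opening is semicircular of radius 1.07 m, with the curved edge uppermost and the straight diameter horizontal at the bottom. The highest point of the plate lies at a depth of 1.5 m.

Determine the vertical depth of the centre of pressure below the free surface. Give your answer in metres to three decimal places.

h_p = 2.154 m

γ = ρg = 1000 × 9.81 = 9810 N/m³ = 9.81 kN/m³.
The centroid lies 4r/(3π) = 0.454122 m above the diameter, so r − 4r/(3π) = 1.07 − 0.454122 = 0.615878 m below the topmost point, so the centroid depth is h_c = 1.5 + 0.615878 = 2.11588 m.
A = πr²/2 = π × 1.07²/2 = 1.7984 m².
Resultant F = γ·h_c·A = 9.81 × 2.11588 × 1.7984 = 37.329 kN.
I_c = (π/8 − 8/(9π))·r⁴ = 0.109757 × 1.07⁴ = 0.143869 m⁴.
Centre of pressure: y_p = y_c + I_c/(y_c·A) = 2.11588 + 0.143869/(2.11588 × 1.7984) = 2.11588 + 0.0378085 = 2.15369 m along the plane.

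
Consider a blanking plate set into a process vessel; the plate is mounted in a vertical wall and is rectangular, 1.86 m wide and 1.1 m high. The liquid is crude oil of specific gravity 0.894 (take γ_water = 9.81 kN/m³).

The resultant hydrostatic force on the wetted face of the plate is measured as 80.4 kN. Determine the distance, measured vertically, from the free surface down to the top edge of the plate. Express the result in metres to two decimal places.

γ = 0.894 × 9.81 = 8.77014 kN/m³.
A = 1.86 × 1.1 = 2.046 m².
From F = γ·h_c·A, the centroid depth is h_c = 80.4/(8.77014 × 2.046) = 4.48068 m.
The centroid lies 1.1/2 = 0.55 m below the top edge, so the top edge sits at h_top = 4.48068 − 0.55 = 3.93068 m below the surface.

d_top ≈ 3.93 m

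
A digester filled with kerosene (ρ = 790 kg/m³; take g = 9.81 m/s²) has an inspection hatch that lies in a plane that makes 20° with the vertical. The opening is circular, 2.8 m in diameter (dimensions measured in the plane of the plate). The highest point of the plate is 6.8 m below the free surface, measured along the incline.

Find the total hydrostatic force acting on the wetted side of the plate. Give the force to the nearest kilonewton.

F ≈ 368 kN

γ = ρg = 790 × 9.81 / 1000 = 7.7499 kN/m³.
The plate makes 20° with the vertical, i.e. θ = 90° − 20° = 70° to the horizontal. Measuring y along the incline from the free-surface line, vertical depth h = y·sinθ with sinθ = 0.939693.
The centroid is at the centre, 1.4 m below the top of the plate, so y_c = 6.8 + 1.4 = 8.2 m and h_c = 8.2 × 0.939693 = 7.70548 m.
A = π(1.4)² = 6.15752 m².
Resultant F = γ·h_c·A = 7.7499 × 7.70548 × 6.15752 = 367.707 kN.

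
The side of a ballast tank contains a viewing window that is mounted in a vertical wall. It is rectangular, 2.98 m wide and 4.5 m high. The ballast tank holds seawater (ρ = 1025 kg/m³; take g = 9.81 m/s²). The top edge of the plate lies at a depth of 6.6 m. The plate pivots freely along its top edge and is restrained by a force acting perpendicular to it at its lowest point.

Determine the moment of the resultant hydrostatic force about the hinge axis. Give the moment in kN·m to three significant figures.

M ≈ 2910 kN·m

γ = ρg = 1025 × 9.81 / 1000 = 10.05525 kN/m³.
The centroid lies 4.5/2 = 2.25 m below the top edge, so the centroid depth is h_c = 6.6 + 2.25 = 8.85 m.
A = 2.98 × 4.5 = 13.41 m².
Resultant F = γ·h_c·A = 10.05525 × 8.85 × 13.41 = 1193.34 kN.
I_c = b·h³/12 = 2.98 × 4.5³/12 = 22.6294 m⁴.
Centre of pressure: y_p = y_c + I_c/(y_c·A) = 8.85 + 22.6294/(8.85 × 13.41) = 8.85 + 0.190678 = 9.04068 m along the plane.
The resultant acts 2.25 + 0.190678 = 2.44068 m (along the plate) below the hinge at the top edge, so the moment about the hinge is M = F × 2.44068 = 1193.34 × 2.44068 = 2912.56 kN·m.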